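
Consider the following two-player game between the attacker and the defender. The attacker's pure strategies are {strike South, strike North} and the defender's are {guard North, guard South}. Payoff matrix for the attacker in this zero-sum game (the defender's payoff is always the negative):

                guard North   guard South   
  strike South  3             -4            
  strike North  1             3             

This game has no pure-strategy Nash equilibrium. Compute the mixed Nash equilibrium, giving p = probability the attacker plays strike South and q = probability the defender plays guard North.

Set the defender's expected payoff from guard North equal to that from guard South:
  the defender's payoff from guard North: p·(-3) + (1−p)·(-1) = -2p - 1
  the defender's payoff from guard South: p·4 + (1−p)·(-3) = 7p - 3
  -2p - 1 = 7p - 3  ⇒  -9p = -2  ⇒  p = 2/9.
The attacker's indifference between strike South and strike North determines the defender's mixing probability q:
  the attacker's payoff from strike South: q·3 + (1−q)·(-4) = 7q - 4
  the attacker's payoff from strike North: q·1 + (1−q)·3 = -2q + 3
  7q - 4 = -2q + 3  ⇒  9q = 7  ⇒  q = 7/9.

p = 2/9, q = 7/9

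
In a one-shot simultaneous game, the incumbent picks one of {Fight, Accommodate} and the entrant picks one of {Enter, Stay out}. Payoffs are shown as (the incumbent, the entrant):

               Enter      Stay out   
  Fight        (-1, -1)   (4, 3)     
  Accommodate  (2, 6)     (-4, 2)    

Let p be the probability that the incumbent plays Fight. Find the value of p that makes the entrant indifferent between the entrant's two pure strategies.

For the entrant to be willing to mix, the entrant must be indifferent between Enter and Stay out, which pins down the incumbent's mix.
  the entrant's expected payoff from Enter: p·(-1) + (1−p)·6 = -7p + 6
  the entrant's expected payoff from Stay out: p·3 + (1−p)·2 = p + 2
  -7p + 6 = p + 2  ⇒  -8p = -4  ⇒  p = 1/2.

p = 1/2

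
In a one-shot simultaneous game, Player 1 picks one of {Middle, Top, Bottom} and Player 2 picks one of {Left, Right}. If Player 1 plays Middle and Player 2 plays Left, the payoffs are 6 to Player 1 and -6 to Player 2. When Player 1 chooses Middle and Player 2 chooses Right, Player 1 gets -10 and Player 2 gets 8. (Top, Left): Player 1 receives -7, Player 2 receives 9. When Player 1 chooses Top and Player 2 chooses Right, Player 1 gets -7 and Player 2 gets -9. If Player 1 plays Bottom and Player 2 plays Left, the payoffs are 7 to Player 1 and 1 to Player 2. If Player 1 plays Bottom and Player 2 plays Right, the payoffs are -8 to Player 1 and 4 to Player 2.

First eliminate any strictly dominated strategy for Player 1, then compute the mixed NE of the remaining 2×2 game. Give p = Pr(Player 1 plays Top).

Player 1's strategy Middle is strictly dominated by Bottom: 7 > 6 and -8 > -10. Eliminate Middle.
In a mixed equilibrium Player 2 is indifferent between Left and Right; this condition fixes p.
  Player 2's payoff to Left: p·9 + (1−p)·1 = 8p + 1
  Player 2's payoff to Right: p·(-9) + (1−p)·4 = -13p + 4
  8p + 1 = -13p + 4  ⇒  21p = 3  ⇒  p = 1/7.

p = 1/7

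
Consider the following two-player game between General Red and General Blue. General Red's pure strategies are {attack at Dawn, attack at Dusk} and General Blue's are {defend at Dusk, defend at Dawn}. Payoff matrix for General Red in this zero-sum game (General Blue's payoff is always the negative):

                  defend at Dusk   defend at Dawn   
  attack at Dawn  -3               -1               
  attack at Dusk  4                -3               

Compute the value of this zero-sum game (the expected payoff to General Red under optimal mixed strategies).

v = -13/9

In a mixed equilibrium General Red is indifferent between attack at Dawn and attack at Dusk; this condition fixes q.
  General Red's payoff to attack at Dawn: q·(-3) + (1−q)·(-1) = -2q - 1
  General Red's payoff to attack at Dusk: q·4 + (1−q)·(-3) = 7q - 3
  -2q - 1 = 7q - 3  ⇒  -9q = -2  ⇒  q = 2/9.
The value is General Red's expected payoff against this mix (using attack at Dawn): (2/9)·(-3) + (7/9)·(-1) = -13/9.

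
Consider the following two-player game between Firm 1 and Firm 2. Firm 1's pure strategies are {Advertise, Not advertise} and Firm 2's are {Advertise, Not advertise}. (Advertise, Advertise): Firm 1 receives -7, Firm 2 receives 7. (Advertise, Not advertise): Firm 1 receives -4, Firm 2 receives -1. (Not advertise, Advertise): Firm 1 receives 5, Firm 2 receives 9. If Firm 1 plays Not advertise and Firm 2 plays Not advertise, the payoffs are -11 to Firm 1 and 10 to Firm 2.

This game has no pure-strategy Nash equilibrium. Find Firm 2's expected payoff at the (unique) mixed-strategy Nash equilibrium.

79/9

Set Firm 2's expected payoff from Advertise equal to that from Not advertise:
  Firm 2's expected payoff from Advertise: p·7 + (1−p)·9 = -2p + 9
  Firm 2's expected payoff from Not advertise: p·(-1) + (1−p)·10 = -11p + 10
  -2p + 9 = -11p + 10  ⇒  9p = 1  ⇒  p = 1/9.
At equilibrium Firm 2 is indifferent across columns, so Firm 2's payoff equals the payoff from Advertise: (1/9)·7 + (8/9)·9 = 79/9.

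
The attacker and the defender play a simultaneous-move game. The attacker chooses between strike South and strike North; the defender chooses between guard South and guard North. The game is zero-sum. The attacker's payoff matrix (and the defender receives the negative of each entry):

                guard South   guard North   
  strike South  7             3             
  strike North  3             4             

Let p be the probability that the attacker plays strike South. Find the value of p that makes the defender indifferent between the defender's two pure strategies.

p = 1/5

In a mixed equilibrium the defender is indifferent between guard South and guard North; this condition fixes p.
  the defender's payoff from guard South: p·(-7) + (1−p)·(-3) = -4p - 3
  the defender's payoff from guard North: p·(-3) + (1−p)·(-4) = p - 4
  -4p - 3 = p - 4  ⇒  -5p = -1  ⇒  p = 1/5.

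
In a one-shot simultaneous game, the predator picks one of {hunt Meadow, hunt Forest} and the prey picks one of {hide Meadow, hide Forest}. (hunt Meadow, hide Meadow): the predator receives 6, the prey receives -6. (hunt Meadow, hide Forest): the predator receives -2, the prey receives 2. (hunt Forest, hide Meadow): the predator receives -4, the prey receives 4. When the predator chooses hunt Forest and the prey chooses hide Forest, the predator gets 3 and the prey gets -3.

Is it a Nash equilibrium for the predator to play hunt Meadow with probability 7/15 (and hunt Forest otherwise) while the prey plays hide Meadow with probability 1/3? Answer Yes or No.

Yes

Check the prey's indifference given the predator's mix p = 7/15:
  payoff from hide Meadow = -2/3; payoff from hide Forest = -2/3 — equal.
Check the predator's indifference given the prey's mix q = 1/3:
  payoff from hunt Meadow = 2/3; payoff from hunt Forest = 2/3 — equal.
Both players are indifferent, so neither can profitably deviate.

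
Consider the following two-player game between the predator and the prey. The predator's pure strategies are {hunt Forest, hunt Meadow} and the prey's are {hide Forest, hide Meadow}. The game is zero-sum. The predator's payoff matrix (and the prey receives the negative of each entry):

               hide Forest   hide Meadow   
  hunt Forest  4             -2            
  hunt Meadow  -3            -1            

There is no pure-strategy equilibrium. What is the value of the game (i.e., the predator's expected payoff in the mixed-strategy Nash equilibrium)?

The predator's indifference between hunt Forest and hunt Meadow determines the prey's mixing probability q:
  the predator's payoff to hunt Forest: q·4 + (1−q)·(-2) = 6q - 2
  the predator's payoff to hunt Meadow: q·(-3) + (1−q)·(-1) = -2q - 1
  6q - 2 = -2q - 1  ⇒  8q = 1  ⇒  q = 1/8.
The value is the predator's expected payoff against this mix (using hunt Forest): (1/8)·4 + (7/8)·(-2) = -5/4.

v = -5/4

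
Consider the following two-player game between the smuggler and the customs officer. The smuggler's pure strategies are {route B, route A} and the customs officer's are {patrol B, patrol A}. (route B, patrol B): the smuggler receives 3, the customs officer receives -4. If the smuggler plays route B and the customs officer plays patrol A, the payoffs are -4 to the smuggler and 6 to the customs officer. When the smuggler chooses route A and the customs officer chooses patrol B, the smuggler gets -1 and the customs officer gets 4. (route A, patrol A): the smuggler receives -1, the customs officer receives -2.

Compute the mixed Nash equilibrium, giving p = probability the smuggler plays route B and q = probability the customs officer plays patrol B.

p = 3/8, q = 3/7

The customs officer's indifference between patrol B and patrol A determines the smuggler's mixing probability p:
  the customs officer's payoff from patrol B: p·(-4) + (1−p)·4 = -8p + 4
  the customs officer's payoff from patrol A: p·6 + (1−p)·(-2) = 8p - 2
  -8p + 4 = 8p - 2  ⇒  -16p = -6  ⇒  p = 3/8.
The smuggler's indifference between route B and route A determines the customs officer's mixing probability q:
  the smuggler's expected payoff from route B: q·3 + (1−q)·(-4) = 7q - 4
  the smuggler's expected payoff from route A: q·(-1) + (1−q)·(-1) = -1
  7q - 4 = -1  ⇒  7q = 3  ⇒  q = 3/7.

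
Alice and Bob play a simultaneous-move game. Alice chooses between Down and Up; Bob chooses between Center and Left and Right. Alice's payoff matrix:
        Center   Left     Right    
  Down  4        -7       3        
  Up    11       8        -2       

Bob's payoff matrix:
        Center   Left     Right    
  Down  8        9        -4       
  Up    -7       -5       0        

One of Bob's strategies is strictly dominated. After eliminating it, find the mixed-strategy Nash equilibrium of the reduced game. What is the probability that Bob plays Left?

Bob's strategy Center is strictly dominated by Left: 9 > 8 and -5 > -7. Eliminate Center.
Bob's mix must leave Alice indifferent between Down and Up.
  Alice's expected payoff from Down: q·(-7) + (1−q)·3 = -10q + 3
  Alice's expected payoff from Up: q·8 + (1−q)·(-2) = 10q - 2
  -10q + 3 = 10q - 2  ⇒  -20q = -5  ⇒  q = 1/4.

q = 1/4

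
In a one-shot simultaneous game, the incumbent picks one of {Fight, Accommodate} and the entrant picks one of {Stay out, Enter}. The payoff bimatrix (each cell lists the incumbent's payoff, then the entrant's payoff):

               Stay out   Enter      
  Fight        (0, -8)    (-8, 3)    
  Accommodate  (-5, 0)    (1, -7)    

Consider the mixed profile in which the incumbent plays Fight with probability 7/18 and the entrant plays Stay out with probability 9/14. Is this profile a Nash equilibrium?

Yes

Check the entrant's indifference given the incumbent's mix p = 7/18:
  payoff from Stay out = -28/9; payoff from Enter = -28/9 — equal.
Check the incumbent's indifference given the entrant's mix q = 9/14:
  payoff from Fight = -20/7; payoff from Accommodate = -20/7 — equal.
Both players are indifferent, so neither can profitably deviate.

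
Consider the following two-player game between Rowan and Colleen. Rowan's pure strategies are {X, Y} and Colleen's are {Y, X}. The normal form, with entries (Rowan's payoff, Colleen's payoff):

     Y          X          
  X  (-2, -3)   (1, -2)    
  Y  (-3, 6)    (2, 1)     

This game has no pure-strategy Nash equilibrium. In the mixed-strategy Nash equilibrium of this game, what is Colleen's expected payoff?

In a mixed equilibrium Colleen is indifferent between Y and X; this condition fixes p.
  Colleen's payoff to Y: p·(-3) + (1−p)·6 = -9p + 6
  Colleen's payoff to X: p·(-2) + (1−p)·1 = -3p + 1
  -9p + 6 = -3p + 1  ⇒  -6p = -5  ⇒  p = 5/6.
At equilibrium Colleen is indifferent across columns, so Colleen's payoff equals the payoff from Y: (5/6)·(-3) + (1/6)·6 = -3/2.

-3/2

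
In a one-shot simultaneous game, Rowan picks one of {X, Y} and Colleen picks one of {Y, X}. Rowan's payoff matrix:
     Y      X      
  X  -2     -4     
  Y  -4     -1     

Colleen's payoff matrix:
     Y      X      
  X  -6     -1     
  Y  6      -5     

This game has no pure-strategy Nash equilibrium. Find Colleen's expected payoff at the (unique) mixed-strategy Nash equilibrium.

-9/4

Rowan's mix must leave Colleen indifferent between Y and X.
  Colleen's payoff from Y: p·(-6) + (1−p)·6 = -12p + 6
  Colleen's payoff from X: p·(-1) + (1−p)·(-5) = 4p - 5
  -12p + 6 = 4p - 5  ⇒  -16p = -11  ⇒  p = 11/16.
At equilibrium Colleen is indifferent across columns, so Colleen's payoff equals the payoff from Y: (11/16)·(-6) + (5/16)·6 = -9/4.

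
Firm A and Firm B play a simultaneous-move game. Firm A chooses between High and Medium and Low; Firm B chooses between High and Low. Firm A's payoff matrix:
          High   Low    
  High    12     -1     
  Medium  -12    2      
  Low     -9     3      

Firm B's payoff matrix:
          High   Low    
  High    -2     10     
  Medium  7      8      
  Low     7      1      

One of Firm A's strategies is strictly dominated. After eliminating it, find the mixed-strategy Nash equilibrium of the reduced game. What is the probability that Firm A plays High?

Firm A's strategy Medium is strictly dominated by Low: -9 > -12 and 3 > 2. Eliminate Medium.
In a mixed equilibrium Firm B is indifferent between High and Low; this condition fixes p.
  Firm B's expected payoff from High: p·(-2) + (1−p)·7 = -9p + 7
  Firm B's expected payoff from Low: p·10 + (1−p)·1 = 9p + 1
  -9p + 7 = 9p + 1  ⇒  -18p = -6  ⇒  p = 1/3.

p = 1/3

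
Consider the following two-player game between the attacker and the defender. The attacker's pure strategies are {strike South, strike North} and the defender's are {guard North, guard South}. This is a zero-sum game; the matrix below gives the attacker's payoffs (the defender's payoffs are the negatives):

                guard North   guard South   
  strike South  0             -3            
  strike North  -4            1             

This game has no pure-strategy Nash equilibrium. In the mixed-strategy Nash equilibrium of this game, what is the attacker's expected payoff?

The defender's mix must leave the attacker indifferent between strike South and strike North.
  the attacker's payoff to strike South: q·0 + (1−q)·(-3) = 3q - 3
  the attacker's payoff to strike North: q·(-4) + (1−q)·1 = -5q + 1
  3q - 3 = -5q + 1  ⇒  8q = 4  ⇒  q = 1/2.
At equilibrium the attacker is indifferent across rows, so the attacker's payoff equals the payoff from strike South: (1/2)·0 + (1/2)·(-3) = -3/2.

-3/2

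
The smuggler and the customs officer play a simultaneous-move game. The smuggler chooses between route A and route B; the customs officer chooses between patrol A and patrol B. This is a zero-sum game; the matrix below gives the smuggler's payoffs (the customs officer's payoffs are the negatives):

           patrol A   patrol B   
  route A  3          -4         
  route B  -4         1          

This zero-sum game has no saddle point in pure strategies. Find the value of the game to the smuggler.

The smuggler's indifference between route A and route B determines the customs officer's mixing probability q:
  the smuggler's payoff to route A: q·3 + (1−q)·(-4) = 7q - 4
  the smuggler's payoff to route B: q·(-4) + (1−q)·1 = -5q + 1
  7q - 4 = -5q + 1  ⇒  12q = 5  ⇒  q = 5/12.
The value is the smuggler's expected payoff against this mix (using route A): (5/12)·3 + (7/12)·(-4) = -13/12.

v = -13/12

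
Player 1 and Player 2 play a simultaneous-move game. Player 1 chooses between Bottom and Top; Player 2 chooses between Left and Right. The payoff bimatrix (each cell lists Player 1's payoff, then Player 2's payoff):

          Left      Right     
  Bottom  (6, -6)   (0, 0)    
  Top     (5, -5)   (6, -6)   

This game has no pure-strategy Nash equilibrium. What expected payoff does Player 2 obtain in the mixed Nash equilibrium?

-36/7

Player 2's indifference between Left and Right determines Player 1's mixing probability p:
  Player 2's payoff from Left: p·(-6) + (1−p)·(-5) = -p - 5
  Player 2's payoff from Right: p·0 + (1−p)·(-6) = 6p - 6
  -p - 5 = 6p - 6  ⇒  -7p = -1  ⇒  p = 1/7.
At equilibrium Player 2 is indifferent across columns, so Player 2's payoff equals the payoff from Left: (1/7)·(-6) + (6/7)·(-5) = -36/7.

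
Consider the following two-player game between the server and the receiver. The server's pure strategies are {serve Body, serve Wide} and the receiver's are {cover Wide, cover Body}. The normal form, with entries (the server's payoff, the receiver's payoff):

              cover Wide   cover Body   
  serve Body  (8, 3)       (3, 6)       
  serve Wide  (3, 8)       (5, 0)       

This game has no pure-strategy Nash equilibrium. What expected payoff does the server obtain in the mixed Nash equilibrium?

In a mixed equilibrium the server is indifferent between serve Body and serve Wide; this condition fixes q.
  the server's payoff to serve Body: q·8 + (1−q)·3 = 5q + 3
  the server's payoff to serve Wide: q·3 + (1−q)·5 = -2q + 5
  5q + 3 = -2q + 5  ⇒  7q = 2  ⇒  q = 2/7.
At equilibrium the server is indifferent across rows, so the server's payoff equals the payoff from serve Body: (2/7)·8 + (5/7)·3 = 31/7.

31/7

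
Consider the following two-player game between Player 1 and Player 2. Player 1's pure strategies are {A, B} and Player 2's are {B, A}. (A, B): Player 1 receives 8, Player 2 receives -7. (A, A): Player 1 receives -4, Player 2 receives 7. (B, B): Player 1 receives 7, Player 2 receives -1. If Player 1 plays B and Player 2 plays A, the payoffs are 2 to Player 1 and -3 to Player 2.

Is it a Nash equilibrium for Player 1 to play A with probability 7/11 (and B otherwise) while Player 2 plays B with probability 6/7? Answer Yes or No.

No

Given Player 1's mix p = 7/11, Player 2's payoff from B is -53/11 but from A is 37/11. Player 2 strictly prefers A, so Player 2 would not mix.
So the proposed profile is not a Nash equilibrium.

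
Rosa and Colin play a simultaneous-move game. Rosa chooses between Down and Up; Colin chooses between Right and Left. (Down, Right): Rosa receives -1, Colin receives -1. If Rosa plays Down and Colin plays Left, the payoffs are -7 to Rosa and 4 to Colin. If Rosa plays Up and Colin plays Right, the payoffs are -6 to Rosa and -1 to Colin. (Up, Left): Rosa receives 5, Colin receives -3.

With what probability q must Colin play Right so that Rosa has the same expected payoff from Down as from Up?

For Rosa to be willing to mix, Rosa must be indifferent between Down and Up, which pins down Colin's mix.
  Rosa's payoff to Down: q·(-1) + (1−q)·(-7) = 6q - 7
  Rosa's payoff to Up: q·(-6) + (1−q)·5 = -11q + 5
  6q - 7 = -11q + 5  ⇒  17q = 12  ⇒  q = 12/17.

q = 12/17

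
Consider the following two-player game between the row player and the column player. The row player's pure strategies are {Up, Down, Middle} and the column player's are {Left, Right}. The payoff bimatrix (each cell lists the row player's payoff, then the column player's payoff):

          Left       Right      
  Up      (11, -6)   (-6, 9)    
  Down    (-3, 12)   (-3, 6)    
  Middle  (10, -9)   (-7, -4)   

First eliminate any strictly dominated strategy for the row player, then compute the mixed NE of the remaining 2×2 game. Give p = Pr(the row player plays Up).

p = 2/7

The row player's strategy Middle is strictly dominated by Up: 11 > 10 and -6 > -7. Eliminate Middle.
The column player's indifference between Left and Right determines the row player's mixing probability p:
  the column player's payoff to Left: p·(-6) + (1−p)·12 = -18p + 12
  the column player's payoff to Right: p·9 + (1−p)·6 = 3p + 6
  -18p + 12 = 3p + 6  ⇒  -21p = -6  ⇒  p = 2/7.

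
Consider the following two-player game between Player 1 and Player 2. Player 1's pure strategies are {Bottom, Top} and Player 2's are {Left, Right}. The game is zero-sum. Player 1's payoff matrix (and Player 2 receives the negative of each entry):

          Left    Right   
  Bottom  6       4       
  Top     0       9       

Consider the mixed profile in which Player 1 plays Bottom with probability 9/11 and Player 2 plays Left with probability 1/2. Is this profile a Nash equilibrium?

Given Player 2's mix q = 1/2, Player 1's payoff from Bottom is 5 but from Top is 9/2. Player 1 strictly prefers Bottom, so Player 1 would not mix.
So the proposed profile is not a Nash equilibrium.

No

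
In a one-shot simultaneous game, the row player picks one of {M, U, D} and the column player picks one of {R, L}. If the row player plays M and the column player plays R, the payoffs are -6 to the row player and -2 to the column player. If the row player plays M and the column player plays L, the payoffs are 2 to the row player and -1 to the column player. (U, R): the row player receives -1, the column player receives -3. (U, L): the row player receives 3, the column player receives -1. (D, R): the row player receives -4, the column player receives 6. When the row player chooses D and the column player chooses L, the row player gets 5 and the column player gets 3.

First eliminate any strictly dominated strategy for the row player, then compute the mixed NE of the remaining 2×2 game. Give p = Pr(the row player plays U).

The row player's strategy M is strictly dominated by D: -4 > -6 and 5 > 2. Eliminate M.
The column player's indifference between R and L determines the row player's mixing probability p:
  the column player's payoff from R: p·(-3) + (1−p)·6 = -9p + 6
  the column player's payoff from L: p·(-1) + (1−p)·3 = -4p + 3
  -9p + 6 = -4p + 3  ⇒  -5p = -3  ⇒  p = 3/5.

p = 3/5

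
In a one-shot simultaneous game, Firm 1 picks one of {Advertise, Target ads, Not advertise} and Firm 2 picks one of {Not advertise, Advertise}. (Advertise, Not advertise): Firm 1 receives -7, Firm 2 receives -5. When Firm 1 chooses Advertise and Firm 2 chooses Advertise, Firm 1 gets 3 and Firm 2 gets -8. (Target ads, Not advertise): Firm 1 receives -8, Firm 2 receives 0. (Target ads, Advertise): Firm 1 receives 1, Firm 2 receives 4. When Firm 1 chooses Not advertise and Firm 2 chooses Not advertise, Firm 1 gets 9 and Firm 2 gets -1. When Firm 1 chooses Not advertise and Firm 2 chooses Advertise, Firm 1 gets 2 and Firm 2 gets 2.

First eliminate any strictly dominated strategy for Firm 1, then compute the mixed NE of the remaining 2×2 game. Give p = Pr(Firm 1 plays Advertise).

Firm 1's strategy Target ads is strictly dominated by Advertise: -7 > -8 and 3 > 1. Eliminate Target ads.
Firm 2's indifference between Not advertise and Advertise determines Firm 1's mixing probability p:
  Firm 2's payoff to Not advertise: p·(-5) + (1−p)·(-1) = -4p - 1
  Firm 2's payoff to Advertise: p·(-8) + (1−p)·2 = -10p + 2
  -4p - 1 = -10p + 2  ⇒  6p = 3  ⇒  p = 1/2.

p = 1/2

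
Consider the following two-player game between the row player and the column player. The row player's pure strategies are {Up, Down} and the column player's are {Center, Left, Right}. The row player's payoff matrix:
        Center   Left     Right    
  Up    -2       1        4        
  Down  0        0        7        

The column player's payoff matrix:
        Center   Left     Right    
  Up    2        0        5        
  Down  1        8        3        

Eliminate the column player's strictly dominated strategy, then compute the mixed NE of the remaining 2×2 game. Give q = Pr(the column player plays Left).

The column player's strategy Center is strictly dominated by Right: 5 > 2 and 3 > 1. Eliminate Center.
In a mixed equilibrium the row player is indifferent between Up and Down; this condition fixes q.
  the row player's payoff from Up: q·1 + (1−q)·4 = -3q + 4
  the row player's payoff from Down: q·0 + (1−q)·7 = -7q + 7
  -3q + 4 = -7q + 7  ⇒  4q = 3  ⇒  q = 3/4.

q = 3/4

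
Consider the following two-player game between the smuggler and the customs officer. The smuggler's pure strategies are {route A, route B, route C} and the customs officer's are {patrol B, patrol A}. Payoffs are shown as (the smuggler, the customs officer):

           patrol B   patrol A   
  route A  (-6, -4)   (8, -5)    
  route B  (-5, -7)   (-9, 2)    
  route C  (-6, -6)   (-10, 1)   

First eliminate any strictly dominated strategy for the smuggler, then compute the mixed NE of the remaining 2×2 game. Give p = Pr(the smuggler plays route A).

The smuggler's strategy route C is strictly dominated by route B: -5 > -6 and -9 > -10. Eliminate route C.
The customs officer's indifference between patrol B and patrol A determines the smuggler's mixing probability p:
  the customs officer's payoff from patrol B: p·(-4) + (1−p)·(-7) = 3p - 7
  the customs officer's payoff from patrol A: p·(-5) + (1−p)·2 = -7p + 2
  3p - 7 = -7p + 2  ⇒  10p = 9  ⇒  p = 9/10.

p = 9/10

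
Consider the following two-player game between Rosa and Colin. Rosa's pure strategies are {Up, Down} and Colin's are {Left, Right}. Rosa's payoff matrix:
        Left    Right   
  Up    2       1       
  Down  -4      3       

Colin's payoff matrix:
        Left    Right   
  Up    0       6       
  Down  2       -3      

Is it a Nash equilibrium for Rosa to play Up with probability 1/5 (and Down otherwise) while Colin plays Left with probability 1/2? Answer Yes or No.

Given Rosa's mix p = 1/5, Colin's payoff from Left is 8/5 but from Right is -6/5. Colin strictly prefers Left, so Colin would not mix.
So the proposed profile is not a Nash equilibrium.

No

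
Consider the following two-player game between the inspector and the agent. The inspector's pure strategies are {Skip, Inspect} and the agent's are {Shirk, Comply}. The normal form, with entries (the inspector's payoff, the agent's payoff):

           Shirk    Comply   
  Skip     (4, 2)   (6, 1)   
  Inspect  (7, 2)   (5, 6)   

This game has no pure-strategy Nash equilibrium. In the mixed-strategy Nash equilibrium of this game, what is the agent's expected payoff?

Set the agent's expected payoff from Shirk equal to that from Comply:
  the agent's expected payoff from Shirk: p·2 + (1−p)·2 = 2
  the agent's expected payoff from Comply: p·1 + (1−p)·6 = -5p + 6
  2 = -5p + 6  ⇒  5p = 4  ⇒  p = 4/5.
At equilibrium the agent is indifferent across columns, so the agent's payoff equals the payoff from Shirk: (4/5)·2 + (1/5)·2 = 2.

2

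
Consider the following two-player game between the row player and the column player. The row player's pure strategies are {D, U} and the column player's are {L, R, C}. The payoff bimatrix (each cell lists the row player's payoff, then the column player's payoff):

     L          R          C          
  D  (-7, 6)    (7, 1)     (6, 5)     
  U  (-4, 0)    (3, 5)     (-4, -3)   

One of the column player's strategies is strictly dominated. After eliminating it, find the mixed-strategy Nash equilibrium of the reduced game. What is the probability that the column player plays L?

The column player's strategy C is strictly dominated by L: 6 > 5 and 0 > -3. Eliminate C.
The column player's mix must leave the row player indifferent between D and U.
  the row player's payoff from D: q·(-7) + (1−q)·7 = -14q + 7
  the row player's payoff from U: q·(-4) + (1−q)·3 = -7q + 3
  -14q + 7 = -7q + 3  ⇒  -7q = -4  ⇒  q = 4/7.

q = 4/7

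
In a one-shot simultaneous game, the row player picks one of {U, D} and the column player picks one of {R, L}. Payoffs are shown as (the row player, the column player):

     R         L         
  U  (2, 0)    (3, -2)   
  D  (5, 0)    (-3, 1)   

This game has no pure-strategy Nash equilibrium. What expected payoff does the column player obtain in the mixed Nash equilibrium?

0

For the column player to be willing to mix, the column player must be indifferent between R and L, which pins down the row player's mix.
  the column player's payoff to R: p·0 + (1−p)·0 = 0
  the column player's payoff to L: p·(-2) + (1−p)·1 = -3p + 1
  0 = -3p + 1  ⇒  3p = 1  ⇒  p = 1/3.
At equilibrium the column player is indifferent across columns, so the column player's payoff equals the payoff from R: (1/3)·0 + (2/3)·0 = 0.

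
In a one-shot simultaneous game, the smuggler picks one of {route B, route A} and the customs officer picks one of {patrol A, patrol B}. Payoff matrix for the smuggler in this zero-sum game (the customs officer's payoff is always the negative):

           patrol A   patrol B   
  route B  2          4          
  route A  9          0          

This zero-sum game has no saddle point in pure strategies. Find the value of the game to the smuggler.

The smuggler's indifference between route B and route A determines the customs officer's mixing probability q:
  the smuggler's payoff from route B: q·2 + (1−q)·4 = -2q + 4
  the smuggler's payoff from route A: q·9 + (1−q)·0 = 9q
  -2q + 4 = 9q  ⇒  -11q = -4  ⇒  q = 4/11.
The value is the smuggler's expected payoff against this mix (using route B): (4/11)·2 + (7/11)·4 = 36/11.

v = 36/11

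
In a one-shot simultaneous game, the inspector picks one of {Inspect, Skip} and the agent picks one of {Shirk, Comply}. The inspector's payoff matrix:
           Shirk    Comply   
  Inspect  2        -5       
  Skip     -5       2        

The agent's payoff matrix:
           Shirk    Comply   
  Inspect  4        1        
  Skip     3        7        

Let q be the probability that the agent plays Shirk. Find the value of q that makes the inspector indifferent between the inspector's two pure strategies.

q = 1/2

Set the inspector's expected payoff from Inspect equal to that from Skip:
  the inspector's expected payoff from Inspect: q·2 + (1−q)·(-5) = 7q - 5
  the inspector's expected payoff from Skip: q·(-5) + (1−q)·2 = -7q + 2
  7q - 5 = -7q + 2  ⇒  14q = 7  ⇒  q = 1/2.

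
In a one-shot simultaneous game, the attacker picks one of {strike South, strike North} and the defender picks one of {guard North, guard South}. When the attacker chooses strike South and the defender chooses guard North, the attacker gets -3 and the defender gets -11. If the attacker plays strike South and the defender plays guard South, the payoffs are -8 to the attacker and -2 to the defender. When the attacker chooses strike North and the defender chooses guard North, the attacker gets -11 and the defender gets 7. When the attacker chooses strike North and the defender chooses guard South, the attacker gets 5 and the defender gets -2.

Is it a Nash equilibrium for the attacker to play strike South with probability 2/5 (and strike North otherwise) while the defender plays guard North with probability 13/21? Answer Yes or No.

No

Given the attacker's mix p = 2/5, the defender's payoff from guard North is -1/5 but from guard South is -2. The defender strictly prefers guard North, so the defender would not mix.
So the proposed profile is not a Nash equilibrium.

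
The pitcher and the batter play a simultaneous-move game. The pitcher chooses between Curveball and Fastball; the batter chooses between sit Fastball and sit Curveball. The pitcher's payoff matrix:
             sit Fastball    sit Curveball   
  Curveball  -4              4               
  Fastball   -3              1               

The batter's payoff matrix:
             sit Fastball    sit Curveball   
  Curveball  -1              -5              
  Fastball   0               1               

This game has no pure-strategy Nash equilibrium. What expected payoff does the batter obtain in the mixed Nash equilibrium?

The batter's indifference between sit Fastball and sit Curveball determines the pitcher's mixing probability p:
  the batter's expected payoff from sit Fastball: p·(-1) + (1−p)·0 = -p
  the batter's expected payoff from sit Curveball: p·(-5) + (1−p)·1 = -6p + 1
  -p = -6p + 1  ⇒  5p = 1  ⇒  p = 1/5.
At equilibrium the batter is indifferent across columns, so the batter's payoff equals the payoff from sit Fastball: (1/5)·(-1) + (4/5)·0 = -1/5.

-1/5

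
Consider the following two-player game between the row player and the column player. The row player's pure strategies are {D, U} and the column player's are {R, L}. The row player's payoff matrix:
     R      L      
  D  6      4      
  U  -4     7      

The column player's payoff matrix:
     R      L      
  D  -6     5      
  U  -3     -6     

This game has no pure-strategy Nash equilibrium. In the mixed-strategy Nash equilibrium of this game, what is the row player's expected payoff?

58/13

For the row player to be willing to mix, the row player must be indifferent between D and U, which pins down the column player's mix.
  the row player's payoff from D: q·6 + (1−q)·4 = 2q + 4
  the row player's payoff from U: q·(-4) + (1−q)·7 = -11q + 7
  2q + 4 = -11q + 7  ⇒  13q = 3  ⇒  q = 3/13.
At equilibrium the row player is indifferent across rows, so the row player's payoff equals the payoff from D: (3/13)·6 + (10/13)·4 = 58/13.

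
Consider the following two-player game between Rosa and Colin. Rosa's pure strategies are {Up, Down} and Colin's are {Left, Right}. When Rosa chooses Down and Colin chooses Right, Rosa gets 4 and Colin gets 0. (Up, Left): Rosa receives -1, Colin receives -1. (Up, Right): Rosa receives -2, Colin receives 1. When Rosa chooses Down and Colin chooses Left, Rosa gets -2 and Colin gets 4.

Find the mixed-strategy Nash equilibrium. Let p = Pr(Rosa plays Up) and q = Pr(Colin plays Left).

p = 2/3, q = 6/7

Rosa's mix must leave Colin indifferent between Left and Right.
  Colin's payoff from Left: p·(-1) + (1−p)·4 = -5p + 4
  Colin's payoff from Right: p·1 + (1−p)·0 = p
  -5p + 4 = p  ⇒  -6p = -4  ⇒  p = 2/3.
For Rosa to be willing to mix, Rosa must be indifferent between Up and Down, which pins down Colin's mix.
  Rosa's payoff from Up: q·(-1) + (1−q)·(-2) = q - 2
  Rosa's payoff from Down: q·(-2) + (1−q)·4 = -6q + 4
  q - 2 = -6q + 4  ⇒  7q = 6  ⇒  q = 6/7.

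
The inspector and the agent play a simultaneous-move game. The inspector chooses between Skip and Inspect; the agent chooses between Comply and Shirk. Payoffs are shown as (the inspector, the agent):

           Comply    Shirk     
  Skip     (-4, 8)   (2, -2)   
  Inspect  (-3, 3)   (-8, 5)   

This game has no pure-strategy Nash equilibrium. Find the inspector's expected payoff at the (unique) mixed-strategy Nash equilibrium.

-38/11

In a mixed equilibrium the inspector is indifferent between Skip and Inspect; this condition fixes q.
  the inspector's payoff from Skip: q·(-4) + (1−q)·2 = -6q + 2
  the inspector's payoff from Inspect: q·(-3) + (1−q)·(-8) = 5q - 8
  -6q + 2 = 5q - 8  ⇒  -11q = -10  ⇒  q = 10/11.
At equilibrium the inspector is indifferent across rows, so the inspector's payoff equals the payoff from Skip: (10/11)·(-4) + (1/11)·2 = -38/11.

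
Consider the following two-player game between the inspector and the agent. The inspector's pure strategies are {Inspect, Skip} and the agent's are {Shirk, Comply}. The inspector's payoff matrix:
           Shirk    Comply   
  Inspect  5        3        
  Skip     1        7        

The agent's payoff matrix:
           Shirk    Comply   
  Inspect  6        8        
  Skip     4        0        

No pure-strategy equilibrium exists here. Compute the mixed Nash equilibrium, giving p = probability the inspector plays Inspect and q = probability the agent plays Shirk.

Set the agent's expected payoff from Shirk equal to that from Comply:
  the agent's expected payoff from Shirk: p·6 + (1−p)·4 = 2p + 4
  the agent's expected payoff from Comply: p·8 + (1−p)·0 = 8p
  2p + 4 = 8p  ⇒  -6p = -4  ⇒  p = 2/3.
Set the inspector's expected payoff from Inspect equal to that from Skip:
  the inspector's expected payoff from Inspect: q·5 + (1−q)·3 = 2q + 3
  the inspector's expected payoff from Skip: q·1 + (1−q)·7 = -6q + 7
  2q + 3 = -6q + 7  ⇒  8q = 4  ⇒  q = 1/2.

p = 2/3, q = 1/2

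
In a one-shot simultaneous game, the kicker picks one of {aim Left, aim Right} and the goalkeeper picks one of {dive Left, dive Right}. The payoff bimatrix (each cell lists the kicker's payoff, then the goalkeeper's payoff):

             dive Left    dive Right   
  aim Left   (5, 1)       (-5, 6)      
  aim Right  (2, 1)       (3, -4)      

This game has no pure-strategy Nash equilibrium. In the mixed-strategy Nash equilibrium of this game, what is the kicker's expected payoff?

25/11

The goalkeeper's mix must leave the kicker indifferent between aim Left and aim Right.
  the kicker's payoff to aim Left: q·5 + (1−q)·(-5) = 10q - 5
  the kicker's payoff to aim Right: q·2 + (1−q)·3 = -q + 3
  10q - 5 = -q + 3  ⇒  11q = 8  ⇒  q = 8/11.
At equilibrium the kicker is indifferent across rows, so the kicker's payoff equals the payoff from aim Left: (8/11)·5 + (3/11)·(-5) = 25/11.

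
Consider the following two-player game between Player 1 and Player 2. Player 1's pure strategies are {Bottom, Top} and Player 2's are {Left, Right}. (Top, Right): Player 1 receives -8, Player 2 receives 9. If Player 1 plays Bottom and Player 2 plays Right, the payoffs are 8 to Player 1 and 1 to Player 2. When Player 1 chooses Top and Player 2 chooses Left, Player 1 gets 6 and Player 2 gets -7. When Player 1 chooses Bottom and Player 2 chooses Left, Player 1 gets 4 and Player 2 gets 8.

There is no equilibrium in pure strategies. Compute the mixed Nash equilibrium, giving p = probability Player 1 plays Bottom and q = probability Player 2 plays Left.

Set Player 2's expected payoff from Left equal to that from Right:
  Player 2's payoff from Left: p·8 + (1−p)·(-7) = 15p - 7
  Player 2's payoff from Right: p·1 + (1−p)·9 = -8p + 9
  15p - 7 = -8p + 9  ⇒  23p = 16  ⇒  p = 16/23.
Player 2's mix must leave Player 1 indifferent between Bottom and Top.
  Player 1's payoff to Bottom: q·4 + (1−q)·8 = -4q + 8
  Player 1's payoff to Top: q·6 + (1−q)·(-8) = 14q - 8
  -4q + 8 = 14q - 8  ⇒  -18q = -16  ⇒  q = 8/9.

p = 16/23, q = 8/9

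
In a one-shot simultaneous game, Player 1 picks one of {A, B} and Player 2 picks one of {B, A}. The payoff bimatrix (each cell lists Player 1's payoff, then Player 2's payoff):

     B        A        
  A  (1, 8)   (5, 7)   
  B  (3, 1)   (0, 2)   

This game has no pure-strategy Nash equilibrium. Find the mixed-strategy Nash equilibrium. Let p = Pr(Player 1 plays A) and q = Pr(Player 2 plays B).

p = 1/2, q = 5/7

Set Player 2's expected payoff from B equal to that from A:
  Player 2's payoff to B: p·8 + (1−p)·1 = 7p + 1
  Player 2's payoff to A: p·7 + (1−p)·2 = 5p + 2
  7p + 1 = 5p + 2  ⇒  2p = 1  ⇒  p = 1/2.
Player 1's indifference between A and B determines Player 2's mixing probability q:
  Player 1's expected payoff from A: q·1 + (1−q)·5 = -4q + 5
  Player 1's expected payoff from B: q·3 + (1−q)·0 = 3q
  -4q + 5 = 3q  ⇒  -7q = -5  ⇒  q = 5/7.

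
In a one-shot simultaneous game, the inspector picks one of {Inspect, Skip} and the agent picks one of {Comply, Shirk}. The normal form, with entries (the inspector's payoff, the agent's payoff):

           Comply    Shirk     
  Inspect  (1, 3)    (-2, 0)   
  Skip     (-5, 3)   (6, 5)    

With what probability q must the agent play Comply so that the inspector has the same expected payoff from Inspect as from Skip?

q = 4/7

In a mixed equilibrium the inspector is indifferent between Inspect and Skip; this condition fixes q.
  the inspector's expected payoff from Inspect: q·1 + (1−q)·(-2) = 3q - 2
  the inspector's expected payoff from Skip: q·(-5) + (1−q)·6 = -11q + 6
  3q - 2 = -11q + 6  ⇒  14q = 8  ⇒  q = 4/7.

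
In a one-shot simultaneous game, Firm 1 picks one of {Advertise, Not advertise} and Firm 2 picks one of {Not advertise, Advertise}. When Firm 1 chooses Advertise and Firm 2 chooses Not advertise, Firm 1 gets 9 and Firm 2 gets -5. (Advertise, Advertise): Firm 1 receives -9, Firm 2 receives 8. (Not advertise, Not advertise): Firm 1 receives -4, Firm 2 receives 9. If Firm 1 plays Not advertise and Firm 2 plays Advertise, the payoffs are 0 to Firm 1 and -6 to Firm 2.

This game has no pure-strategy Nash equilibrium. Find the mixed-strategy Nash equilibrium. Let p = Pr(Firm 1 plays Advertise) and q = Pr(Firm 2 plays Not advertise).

Firm 2's indifference between Not advertise and Advertise determines Firm 1's mixing probability p:
  Firm 2's expected payoff from Not advertise: p·(-5) + (1−p)·9 = -14p + 9
  Firm 2's expected payoff from Advertise: p·8 + (1−p)·(-6) = 14p - 6
  -14p + 9 = 14p - 6  ⇒  -28p = -15  ⇒  p = 15/28.
Firm 2's mix must leave Firm 1 indifferent between Advertise and Not advertise.
  Firm 1's payoff from Advertise: q·9 + (1−q)·(-9) = 18q - 9
  Firm 1's payoff from Not advertise: q·(-4) + (1−q)·0 = -4q
  18q - 9 = -4q  ⇒  22q = 9  ⇒  q = 9/22.

p = 15/28, q = 9/22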